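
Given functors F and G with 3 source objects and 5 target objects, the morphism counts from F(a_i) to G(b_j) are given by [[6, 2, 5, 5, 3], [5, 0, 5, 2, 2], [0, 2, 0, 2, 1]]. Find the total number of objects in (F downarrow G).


Objects of (F downarrow G) are triples (a, b, h: F(a)->G(b)).
The count equals the sum of all entries in the hom-matrix.
sum(row 0) = 21
sum(row 1) = 14
sum(row 2) = 5
Grand total = 40

40


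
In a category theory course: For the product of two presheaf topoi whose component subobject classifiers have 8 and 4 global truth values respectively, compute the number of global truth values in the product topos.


In a product of presheaf topoi E_1 x E_2, the subobject classifier
is Omega = Omega_1 x Omega_2 (componentwise), so
|Omega(top)| = |Omega_1(top_1)| * |Omega_2(top_2)|.
= 8 * 4 = 32.

32


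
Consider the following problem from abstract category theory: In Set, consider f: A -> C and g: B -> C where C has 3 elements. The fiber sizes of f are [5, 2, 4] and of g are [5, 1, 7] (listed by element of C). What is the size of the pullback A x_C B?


The pullback A x_C B consists of pairs (a, b) with f(a) = g(b).
For each element c in C, the fiber product has |f^-1(c)| * |g^-1(c)| elements.
Summing over C: 5 * 5 + 2 * 1 + 4 * 7
= 25 + 2 + 28 = 55

55


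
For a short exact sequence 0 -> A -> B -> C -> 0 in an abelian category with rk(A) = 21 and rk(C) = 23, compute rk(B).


For a short exact sequence 0 -> A -> B -> C -> 0,
rank is additive: rank(B) = rank(A) + rank(C).
rank(B) = 21 + 23 = 44

44


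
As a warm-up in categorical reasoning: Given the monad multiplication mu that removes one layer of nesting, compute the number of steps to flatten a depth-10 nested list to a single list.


Each application of mu: T^2 -> T removes one layer of nesting.
Starting at depth 10 (i.e., T^10(X)), we need to reach T(X).
Number of mu applications = 10 - 1 = 9

9


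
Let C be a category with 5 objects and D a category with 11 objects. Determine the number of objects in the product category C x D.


The product category C x D has objects that are pairs (c, d).
Number of pairs = |Ob(C)| * |Ob(D)| = 5 * 11 = 55

55


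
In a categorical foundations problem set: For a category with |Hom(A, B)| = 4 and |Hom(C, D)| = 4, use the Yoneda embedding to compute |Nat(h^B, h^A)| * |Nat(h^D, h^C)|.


By the Yoneda lemma, Nat(h^B, h^A) is isomorphic to Hom(A, B),
so |Nat(h^B, h^A)| = |Hom(A, B)| and |Nat(h^D, h^C)| = |Hom(C, D)|.
|Hom(A, B)| = 4, |Hom(C, D)| = 4.
|Nat(h^B, h^A) x Nat(h^D, h^C)| = 4 * 4 = 16

16


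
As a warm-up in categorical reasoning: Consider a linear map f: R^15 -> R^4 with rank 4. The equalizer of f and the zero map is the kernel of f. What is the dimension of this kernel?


The equalizer of f and the zero map is ker(f).
By the rank-nullity theorem: dim(ker(f)) = dim(domain) - rank(f).
dim(ker(f)) = 15 - 4 = 11

11


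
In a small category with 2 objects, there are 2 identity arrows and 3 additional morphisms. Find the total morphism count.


Each object has an identity morphism, giving 2 identities.
Adding the 3 non-identity morphisms:
Total = 2 + 3 = 5

5


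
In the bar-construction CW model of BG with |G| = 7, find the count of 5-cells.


In the bar-construction CW model of BG, the n-cells are indexed by
n-tuples [g_1|...|g_n] of non-identity elements of G (degenerate
simplices with some g_i = e do not contribute cells), so there are
(|G| - 1)^n n-cells.
For dim = 5 with |G| = 7:
cells = (7 - 1)^5 = 6^5 = 7776

7776


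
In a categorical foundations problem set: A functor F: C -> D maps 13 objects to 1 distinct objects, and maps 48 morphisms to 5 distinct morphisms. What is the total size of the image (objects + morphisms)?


The image of F consists of distinct objects and distinct morphisms.
|Im(F)| on objects = 1
|Im(F)| on morphisms = 5
Total image cardinality = 1 + 5 = 6

6


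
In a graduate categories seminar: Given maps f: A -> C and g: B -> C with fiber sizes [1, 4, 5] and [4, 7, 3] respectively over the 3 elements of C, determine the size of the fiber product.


The pullback A x_C B consists of pairs (a, b) with f(a) = g(b).
For each element c in C, the fiber product has |f^-1(c)| * |g^-1(c)| elements.
Summing over C: 1 * 4 + 4 * 7 + 5 * 3
= 4 + 28 + 15 = 47

47


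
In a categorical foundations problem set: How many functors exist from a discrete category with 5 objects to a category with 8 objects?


A functor from a discrete category C to D is determined by
where each object maps. Each of the 5 objects of C can map
to any of the 8 objects of D independently.
Number of functors = 8^5 = 32768

32768


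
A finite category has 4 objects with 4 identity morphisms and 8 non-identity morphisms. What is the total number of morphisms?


Each object has an identity morphism, giving 4 identities.
Adding the 8 non-identity morphisms:
Total = 4 + 8 = 12

12


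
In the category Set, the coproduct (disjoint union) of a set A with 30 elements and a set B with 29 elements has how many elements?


In Set, the coproduct A + B is the disjoint union.
|A + B| = |A| + |B| = 30 + 29 = 59

59


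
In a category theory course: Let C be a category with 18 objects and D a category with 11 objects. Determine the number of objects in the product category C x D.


The product category C x D has objects that are pairs (c, d).
Number of pairs = |Ob(C)| * |Ob(D)| = 18 * 11 = 198

198


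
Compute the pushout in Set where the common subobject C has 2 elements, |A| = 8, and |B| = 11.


The pushout A +_C B identifies the images of C in A and B.
|A +_C B| = |A| + |B| - |C| (for injections).
= 8 + 11 - 2 = 17

17


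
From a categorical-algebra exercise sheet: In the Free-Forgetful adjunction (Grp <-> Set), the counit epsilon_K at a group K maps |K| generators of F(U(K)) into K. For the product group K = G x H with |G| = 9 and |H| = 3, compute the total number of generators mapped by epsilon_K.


The counit epsilon_K: F(U(K)) -> K of the Free-Forgetful adjunction
maps |K| generators of F(U(K)) into K. For K = G x H (the product group),
|G x H| = |G| * |H|.
Total generators mapped = 9 * 3 = 27.

27


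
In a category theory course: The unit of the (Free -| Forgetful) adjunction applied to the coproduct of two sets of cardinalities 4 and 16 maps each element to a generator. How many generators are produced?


The unit eta_X: X -> U(F(X)) of the Free-Forgetful adjunction
maps each element of X to a generator of F(X). For X = S + T (disjoint
union in Set), |S + T| = |S| + |T|.
Total mappings = 4 + 16 = 20.

20


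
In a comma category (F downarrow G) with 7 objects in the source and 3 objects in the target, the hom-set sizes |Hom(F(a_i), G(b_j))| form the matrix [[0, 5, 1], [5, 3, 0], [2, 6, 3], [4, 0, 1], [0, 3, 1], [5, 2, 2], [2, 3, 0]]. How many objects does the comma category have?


Objects of (F downarrow G) are triples (a, b, h: F(a)->G(b)).
The count equals the sum of all entries in the hom-matrix.
sum(row 0) = 6
sum(row 1) = 8
sum(row 2) = 11
sum(row 3) = 5
sum(row 4) = 4
sum(row 5) = 9
sum(row 6) = 5
Grand total = 48

48


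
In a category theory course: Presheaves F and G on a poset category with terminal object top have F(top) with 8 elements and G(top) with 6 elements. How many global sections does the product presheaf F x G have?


Global sections of a presheaf on a poset with terminal top satisfy
Gamma(H) ~ H(top). Presheaves admit pointwise products, so
(F x G)(top) = F(top) x G(top) (Cartesian product).
|Gamma(F x G)| = |F(top)| * |G(top)| = 8 * 6 = 48.

48


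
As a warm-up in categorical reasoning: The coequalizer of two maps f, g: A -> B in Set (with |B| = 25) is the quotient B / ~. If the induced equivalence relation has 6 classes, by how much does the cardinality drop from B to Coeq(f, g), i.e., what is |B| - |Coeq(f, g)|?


The coequalizer Coeq(f, g) = B / ~ has one element per equivalence class.
|B| = 25, |Coeq(f, g)| = 6.
|B| - |Coeq(f, g)| = 25 - 6 = 19.

19


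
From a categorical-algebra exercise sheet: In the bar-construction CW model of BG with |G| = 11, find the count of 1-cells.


In the bar-construction CW model of BG, the n-cells are indexed by
n-tuples [g_1|...|g_n] of non-identity elements of G (degenerate
simplices with some g_i = e do not contribute cells), so there are
(|G| - 1)^n n-cells.
For dim = 1 with |G| = 11:
cells = (11 - 1)^1 = 10^1 = 10

10


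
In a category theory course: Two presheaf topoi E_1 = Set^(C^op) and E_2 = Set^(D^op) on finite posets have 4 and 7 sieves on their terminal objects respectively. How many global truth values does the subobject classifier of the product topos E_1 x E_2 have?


In a product of presheaf topoi E_1 x E_2, the subobject classifier
is Omega = Omega_1 x Omega_2 (componentwise), so
|Omega(top)| = |Omega_1(top_1)| * |Omega_2(top_2)|.
= 4 * 7 = 28.

28


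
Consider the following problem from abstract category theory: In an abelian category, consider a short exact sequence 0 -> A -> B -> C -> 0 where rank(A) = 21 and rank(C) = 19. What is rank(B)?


For a short exact sequence 0 -> A -> B -> C -> 0,
rank is additive: rank(B) = rank(A) + rank(C).
rank(B) = 21 + 19 = 40

40


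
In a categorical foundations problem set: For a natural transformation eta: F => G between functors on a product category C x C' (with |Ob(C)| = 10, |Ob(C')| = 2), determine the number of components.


A natural transformation eta: F => G assigns one component morphism per
object of the domain category.
The domain is the product category C x C', so
|Ob(C x C')| = |Ob(C)| * |Ob(C')| = 10 * 2 = 20.
Therefore eta has 20 component morphisms.

20


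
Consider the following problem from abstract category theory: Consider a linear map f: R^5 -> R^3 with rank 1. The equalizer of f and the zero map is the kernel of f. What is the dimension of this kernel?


The equalizer of f and the zero map is ker(f).
By the rank-nullity theorem: dim(ker(f)) = dim(domain) - rank(f).
dim(ker(f)) = 5 - 1 = 4

4


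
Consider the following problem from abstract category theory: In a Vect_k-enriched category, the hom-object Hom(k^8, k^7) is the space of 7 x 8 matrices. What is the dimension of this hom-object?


In Vect-enriched categories, Hom(k^n, k^m) is the space of m x n matrices.
dim(Hom(k^8, k^7)) = 7 * 8 = 56

56


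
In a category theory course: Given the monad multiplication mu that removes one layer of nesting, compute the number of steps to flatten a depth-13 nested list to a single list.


Each application of mu: T^2 -> T removes one layer of nesting.
Starting at depth 13 (i.e., T^13(X)), we need to reach T(X).
Number of mu applications = 13 - 1 = 12

12


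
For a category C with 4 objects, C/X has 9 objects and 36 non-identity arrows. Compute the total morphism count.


In the slice category C/X, objects are morphisms to X.
Identity morphisms: 9 (one per object of C/X).
Non-identity morphisms: 36.
Total = 9 + 36 = 45

45


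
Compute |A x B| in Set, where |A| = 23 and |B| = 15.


In Set, the product A x B is the Cartesian product.
By the universal property, |A x B| = |A| * |B|.
|A x B| = 23 * 15 = 345

345


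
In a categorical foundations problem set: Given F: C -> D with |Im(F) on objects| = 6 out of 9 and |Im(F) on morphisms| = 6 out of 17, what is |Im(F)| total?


The image of F consists of distinct objects and distinct morphisms.
|Im(F)| on objects = 6
|Im(F)| on morphisms = 6
Total image cardinality = 6 + 6 = 12

12


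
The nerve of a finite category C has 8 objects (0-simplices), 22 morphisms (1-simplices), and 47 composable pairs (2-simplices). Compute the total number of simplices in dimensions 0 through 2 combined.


The 2-skeleton of the nerve N(C) consists of simplices in dimensions 0, 1, 2:
  |N(C)_0| = 8 (objects)
  |N(C)_1| = 22 (morphisms)
  |N(C)_2| = 47 (composable pairs)
Total = 8 + 22 + 47 = 77

77


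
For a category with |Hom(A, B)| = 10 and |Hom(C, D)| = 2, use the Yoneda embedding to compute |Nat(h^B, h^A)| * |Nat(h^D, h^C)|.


By the Yoneda lemma, Nat(h^B, h^A) is isomorphic to Hom(A, B),
so |Nat(h^B, h^A)| = |Hom(A, B)| and |Nat(h^D, h^C)| = |Hom(C, D)|.
|Hom(A, B)| = 10, |Hom(C, D)| = 2.
|Nat(h^B, h^A) x Nat(h^D, h^C)| = 10 * 2 = 20

20


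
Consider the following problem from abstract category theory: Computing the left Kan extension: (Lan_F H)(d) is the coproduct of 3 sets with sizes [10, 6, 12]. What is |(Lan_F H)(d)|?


Pointwise, the left Kan extension (Lan_F H)(d) is the colimit, indexed
by the comma category (F downarrow d), of H composed with the
projection (F downarrow d) -> C. Here that colimit is given
as a coproduct (disjoint union) of sets, so its cardinality is the
sum of the sizes of the summands.
Coproduct of sets with sizes: 10 + 6 + 12
= 28

28


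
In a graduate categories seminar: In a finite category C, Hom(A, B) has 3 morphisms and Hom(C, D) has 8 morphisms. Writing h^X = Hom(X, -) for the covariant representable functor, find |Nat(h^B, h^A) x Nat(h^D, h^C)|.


By the Yoneda lemma, Nat(h^B, h^A) is isomorphic to Hom(A, B),
so |Nat(h^B, h^A)| = |Hom(A, B)| and |Nat(h^D, h^C)| = |Hom(C, D)|.
|Hom(A, B)| = 3, |Hom(C, D)| = 8.
|Nat(h^B, h^A) x Nat(h^D, h^C)| = 3 * 8 = 24

24


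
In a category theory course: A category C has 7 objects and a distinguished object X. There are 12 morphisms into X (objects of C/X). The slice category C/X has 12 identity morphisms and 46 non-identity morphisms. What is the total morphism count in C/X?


In the slice category C/X, objects are morphisms to X.
Identity morphisms: 12 (one per object of C/X).
Non-identity morphisms: 46.
Total = 12 + 46 = 58

58


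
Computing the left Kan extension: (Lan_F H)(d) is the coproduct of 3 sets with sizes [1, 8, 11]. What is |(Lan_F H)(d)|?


Pointwise, the left Kan extension (Lan_F H)(d) is the colimit, indexed
by the comma category (F downarrow d), of H composed with the
projection (F downarrow d) -> C. Here that colimit is given
as a coproduct (disjoint union) of sets, so its cardinality is the
sum of the sizes of the summands.
Coproduct of sets with sizes: 1 + 8 + 11
= 20

20


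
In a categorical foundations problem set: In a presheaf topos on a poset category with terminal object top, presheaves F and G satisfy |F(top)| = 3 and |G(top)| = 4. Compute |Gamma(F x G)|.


Global sections of a presheaf on a poset with terminal top satisfy
Gamma(H) ~ H(top). Presheaves admit pointwise products, so
(F x G)(top) = F(top) x G(top) (Cartesian product).
|Gamma(F x G)| = |F(top)| * |G(top)| = 3 * 4 = 12.

12


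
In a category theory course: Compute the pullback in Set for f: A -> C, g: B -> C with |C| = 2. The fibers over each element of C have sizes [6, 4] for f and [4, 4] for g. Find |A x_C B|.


The pullback A x_C B consists of pairs (a, b) with f(a) = g(b).
For each element c in C, the fiber product has |f^-1(c)| * |g^-1(c)| elements.
Summing over C: 6 * 4 + 4 * 4
= 24 + 16 = 40

40


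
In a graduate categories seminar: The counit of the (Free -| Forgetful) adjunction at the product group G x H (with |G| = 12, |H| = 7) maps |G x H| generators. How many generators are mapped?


The counit epsilon_K: F(U(K)) -> K of the Free-Forgetful adjunction
maps |K| generators of F(U(K)) into K. For K = G x H (the product group),
|G x H| = |G| * |H|.
Total generators mapped = 12 * 7 = 84.

84


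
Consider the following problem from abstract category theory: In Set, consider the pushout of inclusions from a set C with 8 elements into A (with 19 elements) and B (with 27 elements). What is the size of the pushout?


The pushout A +_C B identifies the images of C in A and B.
|A +_C B| = |A| + |B| - |C| (for injections).
= 19 + 27 - 8 = 38

38


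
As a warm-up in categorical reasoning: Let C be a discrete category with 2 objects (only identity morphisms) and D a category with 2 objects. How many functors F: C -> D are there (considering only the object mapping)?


A functor from a discrete category C to D is determined by
where each object maps. Each of the 2 objects of C can map
to any of the 2 objects of D independently.
Number of functors = 2^2 = 4

4


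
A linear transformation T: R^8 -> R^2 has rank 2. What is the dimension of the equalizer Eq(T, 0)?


The equalizer of f and the zero map is ker(f).
By the rank-nullity theorem: dim(ker(f)) = dim(domain) - rank(f).
dim(ker(f)) = 8 - 2 = 6

6


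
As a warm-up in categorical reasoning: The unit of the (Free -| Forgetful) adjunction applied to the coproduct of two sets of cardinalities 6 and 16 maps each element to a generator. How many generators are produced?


The unit eta_X: X -> U(F(X)) of the Free-Forgetful adjunction
maps each element of X to a generator of F(X). For X = S + T (disjoint
union in Set), |S + T| = |S| + |T|.
Total mappings = 6 + 16 = 22.

22


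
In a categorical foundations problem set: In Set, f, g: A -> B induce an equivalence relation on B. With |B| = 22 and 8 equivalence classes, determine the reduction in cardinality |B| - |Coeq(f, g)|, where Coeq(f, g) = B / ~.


The coequalizer Coeq(f, g) = B / ~ has one element per equivalence class.
|B| = 22, |Coeq(f, g)| = 8.
|B| - |Coeq(f, g)| = 22 - 8 = 14.

14


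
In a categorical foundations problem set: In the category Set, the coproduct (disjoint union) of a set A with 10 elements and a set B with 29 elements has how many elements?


In Set, the coproduct A + B is the disjoint union.
|A + B| = |A| + |B| = 10 + 29 = 39

39


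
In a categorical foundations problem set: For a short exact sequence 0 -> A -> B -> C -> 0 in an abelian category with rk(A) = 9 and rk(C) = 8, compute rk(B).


For a short exact sequence 0 -> A -> B -> C -> 0,
rank is additive: rank(B) = rank(A) + rank(C).
rank(B) = 9 + 8 = 17

17


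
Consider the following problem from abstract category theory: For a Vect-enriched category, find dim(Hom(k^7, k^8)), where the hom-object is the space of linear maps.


In Vect-enriched categories, Hom(k^n, k^m) is the space of m x n matrices.
dim(Hom(k^7, k^8)) = 8 * 7 = 56

56


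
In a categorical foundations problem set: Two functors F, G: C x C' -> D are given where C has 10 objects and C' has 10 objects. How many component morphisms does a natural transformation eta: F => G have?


A natural transformation eta: F => G assigns one component morphism per
object of the domain category.
The domain is the product category C x C', so
|Ob(C x C')| = |Ob(C)| * |Ob(C')| = 10 * 10 = 100.
Therefore eta has 100 component morphisms.

100


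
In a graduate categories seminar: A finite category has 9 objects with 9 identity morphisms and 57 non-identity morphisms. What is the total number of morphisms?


Each object has an identity morphism, giving 9 identities.
Adding the 57 non-identity morphisms:
Total = 9 + 57 = 66

66


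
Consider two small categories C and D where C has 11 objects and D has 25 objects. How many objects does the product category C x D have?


The product category C x D has objects that are pairs (c, d).
Number of pairs = |Ob(C)| * |Ob(D)| = 11 * 25 = 275

275


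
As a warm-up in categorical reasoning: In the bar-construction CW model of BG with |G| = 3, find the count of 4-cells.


In the bar-construction CW model of BG, the n-cells are indexed by
n-tuples [g_1|...|g_n] of non-identity elements of G (degenerate
simplices with some g_i = e do not contribute cells), so there are
(|G| - 1)^n n-cells.
For dim = 4 with |G| = 3:
cells = (3 - 1)^4 = 2^4 = 16

16


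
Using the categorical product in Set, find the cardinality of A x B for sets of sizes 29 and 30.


In Set, the product A x B is the Cartesian product.
By the universal property, |A x B| = |A| * |B|.
|A x B| = 29 * 30 = 870

870


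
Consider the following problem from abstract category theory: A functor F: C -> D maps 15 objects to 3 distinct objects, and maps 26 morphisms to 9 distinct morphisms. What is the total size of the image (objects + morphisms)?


The image of F consists of distinct objects and distinct morphisms.
|Im(F)| on objects = 3
|Im(F)| on morphisms = 9
Total image cardinality = 3 + 9 = 12

12


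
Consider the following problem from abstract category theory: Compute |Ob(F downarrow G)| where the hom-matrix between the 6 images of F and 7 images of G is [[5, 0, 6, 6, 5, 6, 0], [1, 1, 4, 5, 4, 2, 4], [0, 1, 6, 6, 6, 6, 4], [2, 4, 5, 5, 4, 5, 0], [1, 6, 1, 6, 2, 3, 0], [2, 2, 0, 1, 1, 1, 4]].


Objects of (F downarrow G) are triples (a, b, h: F(a)->G(b)).
The count equals the sum of all entries in the hom-matrix.
sum(row 0) = 28
sum(row 1) = 21
sum(row 2) = 29
sum(row 3) = 25
sum(row 4) = 19
sum(row 5) = 11
Grand total = 133

133


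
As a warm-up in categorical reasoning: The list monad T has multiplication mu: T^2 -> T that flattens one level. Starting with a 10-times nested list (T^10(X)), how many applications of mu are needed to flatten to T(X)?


Each application of mu: T^2 -> T removes one layer of nesting.
Starting at depth 10 (i.e., T^10(X)), we need to reach T(X).
Number of mu applications = 10 - 1 = 9

9


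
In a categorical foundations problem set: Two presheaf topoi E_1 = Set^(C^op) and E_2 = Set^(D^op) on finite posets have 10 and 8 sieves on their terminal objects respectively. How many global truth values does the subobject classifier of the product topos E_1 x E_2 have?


In a product of presheaf topoi E_1 x E_2, the subobject classifier
is Omega = Omega_1 x Omega_2 (componentwise), so
|Omega(top)| = |Omega_1(top_1)| * |Omega_2(top_2)|.
= 10 * 8 = 80.

80


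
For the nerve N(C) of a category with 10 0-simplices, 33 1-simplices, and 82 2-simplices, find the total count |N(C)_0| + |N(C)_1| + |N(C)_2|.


The 2-skeleton of the nerve N(C) consists of simplices in dimensions 0, 1, 2:
  |N(C)_0| = 10 (objects)
  |N(C)_1| = 33 (morphisms)
  |N(C)_2| = 82 (composable pairs)
Total = 10 + 33 + 82 = 125

125


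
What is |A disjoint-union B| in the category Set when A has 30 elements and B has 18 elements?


In Set, the coproduct A + B is the disjoint union.
|A + B| = |A| + |B| = 30 + 18 = 48

48


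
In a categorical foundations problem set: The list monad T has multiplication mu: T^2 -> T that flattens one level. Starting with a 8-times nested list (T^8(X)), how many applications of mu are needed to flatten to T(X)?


Each application of mu: T^2 -> T removes one layer of nesting.
Starting at depth 8 (i.e., T^8(X)), we need to reach T(X).
Number of mu applications = 8 - 1 = 7

7


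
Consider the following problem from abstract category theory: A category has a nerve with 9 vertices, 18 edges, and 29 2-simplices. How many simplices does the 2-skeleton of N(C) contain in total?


The 2-skeleton of the nerve N(C) consists of simplices in dimensions 0, 1, 2:
  |N(C)_0| = 9 (objects)
  |N(C)_1| = 18 (morphisms)
  |N(C)_2| = 29 (composable pairs)
Total = 9 + 18 + 29 = 56

56


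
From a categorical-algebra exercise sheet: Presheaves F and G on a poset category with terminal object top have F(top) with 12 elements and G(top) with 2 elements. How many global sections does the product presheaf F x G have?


Global sections of a presheaf on a poset with terminal top satisfy
Gamma(H) ~ H(top). Presheaves admit pointwise products, so
(F x G)(top) = F(top) x G(top) (Cartesian product).
|Gamma(F x G)| = |F(top)| * |G(top)| = 12 * 2 = 24.

24


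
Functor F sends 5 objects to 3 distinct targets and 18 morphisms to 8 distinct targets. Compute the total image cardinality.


The image of F consists of distinct objects and distinct morphisms.
|Im(F)| on objects = 3
|Im(F)| on morphisms = 8
Total image cardinality = 3 + 8 = 11

11


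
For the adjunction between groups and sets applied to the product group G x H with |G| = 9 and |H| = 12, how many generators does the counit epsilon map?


The counit epsilon_K: F(U(K)) -> K of the Free-Forgetful adjunction
maps |K| generators of F(U(K)) into K. For K = G x H (the product group),
|G x H| = |G| * |H|.
Total generators mapped = 9 * 12 = 108.

108


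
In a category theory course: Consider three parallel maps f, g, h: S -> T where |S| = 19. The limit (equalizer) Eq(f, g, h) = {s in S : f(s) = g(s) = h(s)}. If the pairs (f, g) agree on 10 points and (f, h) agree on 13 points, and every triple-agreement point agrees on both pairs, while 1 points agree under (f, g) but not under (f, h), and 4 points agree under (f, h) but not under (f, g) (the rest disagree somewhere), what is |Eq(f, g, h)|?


Eq(f, g, h) is the triple-agreement set: points in S where all three
maps take the same value. Using inclusion-exclusion on the pairwise data:
Pair (f, g) agrees on 10 points; pair (f, h) on 13 points.
Points agreeing under (f, g) but not (f, h) = 1; under (f, h) but not (f, g) = 4.
Triple-agreement = agreement-in-(f, g) minus points that agree under (f, g) but not (f, h):
|Eq(f, g, h)| = 10 - 1 = 9
(cross-check via (f, h): 13 - 4 = 9.)

9


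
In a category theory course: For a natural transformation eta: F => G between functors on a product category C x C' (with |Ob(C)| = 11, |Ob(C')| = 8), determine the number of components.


A natural transformation eta: F => G assigns one component morphism per
object of the domain category.
The domain is the product category C x C', so
|Ob(C x C')| = |Ob(C)| * |Ob(C')| = 11 * 8 = 88.
Therefore eta has 88 component morphisms.

88


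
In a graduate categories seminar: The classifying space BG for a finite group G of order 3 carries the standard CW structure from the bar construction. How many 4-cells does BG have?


In the bar-construction CW model of BG, the n-cells are indexed by
n-tuples [g_1|...|g_n] of non-identity elements of G (degenerate
simplices with some g_i = e do not contribute cells), so there are
(|G| - 1)^n n-cells.
For dim = 4 with |G| = 3:
cells = (3 - 1)^4 = 2^4 = 16

16


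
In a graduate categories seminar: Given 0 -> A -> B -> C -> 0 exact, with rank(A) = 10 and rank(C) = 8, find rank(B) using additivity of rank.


For a short exact sequence 0 -> A -> B -> C -> 0,
rank is additive: rank(B) = rank(A) + rank(C).
rank(B) = 10 + 8 = 18

18


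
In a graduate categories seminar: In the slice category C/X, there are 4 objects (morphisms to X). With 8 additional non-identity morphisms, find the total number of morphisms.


In the slice category C/X, objects are morphisms to X.
Identity morphisms: 4 (one per object of C/X).
Non-identity morphisms: 8.
Total = 4 + 8 = 12

12


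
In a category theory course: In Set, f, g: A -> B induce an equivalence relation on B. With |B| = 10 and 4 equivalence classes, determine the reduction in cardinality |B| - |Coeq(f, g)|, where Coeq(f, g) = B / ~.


The coequalizer Coeq(f, g) = B / ~ has one element per equivalence class.
|B| = 10, |Coeq(f, g)| = 4.
|B| - |Coeq(f, g)| = 10 - 4 = 6.

6


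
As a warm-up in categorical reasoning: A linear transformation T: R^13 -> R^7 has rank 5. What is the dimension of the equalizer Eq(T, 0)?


The equalizer of f and the zero map is ker(f).
By the rank-nullity theorem: dim(ker(f)) = dim(domain) - rank(f).
dim(ker(f)) = 13 - 5 = 8

8


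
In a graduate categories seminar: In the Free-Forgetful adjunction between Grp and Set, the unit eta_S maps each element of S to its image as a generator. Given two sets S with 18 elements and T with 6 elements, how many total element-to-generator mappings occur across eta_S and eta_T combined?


The unit eta_X: X -> U(F(X)) of the Free-Forgetful adjunction
maps each element of X to a generator of F(X). For X = S + T (disjoint
union in Set), |S + T| = |S| + |T|.
Total mappings = 18 + 6 = 24.

24


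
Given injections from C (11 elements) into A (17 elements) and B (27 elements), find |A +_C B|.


The pushout A +_C B identifies the images of C in A and B.
|A +_C B| = |A| + |B| - |C| (for injections).
= 17 + 27 - 11 = 33

33


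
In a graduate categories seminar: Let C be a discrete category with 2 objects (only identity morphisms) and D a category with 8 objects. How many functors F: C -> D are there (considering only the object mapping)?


A functor from a discrete category C to D is determined by
where each object maps. Each of the 2 objects of C can map
to any of the 8 objects of D independently.
Number of functors = 8^2 = 64

64


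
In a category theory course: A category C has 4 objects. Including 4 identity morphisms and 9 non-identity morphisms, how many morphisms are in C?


Each object has an identity morphism, giving 4 identities.
Adding the 9 non-identity morphisms:
Total = 4 + 9 = 13

13


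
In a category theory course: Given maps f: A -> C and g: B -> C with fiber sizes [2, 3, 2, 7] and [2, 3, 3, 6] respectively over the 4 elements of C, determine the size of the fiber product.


The pullback A x_C B consists of pairs (a, b) with f(a) = g(b).
For each element c in C, the fiber product has |f^-1(c)| * |g^-1(c)| elements.
Summing over C: 2 * 2 + 3 * 3 + 2 * 3 + 7 * 6
= 4 + 9 + 6 + 42 = 61

61


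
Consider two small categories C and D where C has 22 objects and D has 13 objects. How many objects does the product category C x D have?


The product category C x D has objects that are pairs (c, d).
Number of pairs = |Ob(C)| * |Ob(D)| = 22 * 13 = 286

286


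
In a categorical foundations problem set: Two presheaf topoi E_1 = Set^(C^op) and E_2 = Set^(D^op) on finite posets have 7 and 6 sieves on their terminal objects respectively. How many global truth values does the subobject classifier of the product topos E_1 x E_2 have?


In a product of presheaf topoi E_1 x E_2, the subobject classifier
is Omega = Omega_1 x Omega_2 (componentwise), so
|Omega(top)| = |Omega_1(top_1)| * |Omega_2(top_2)|.
= 7 * 6 = 42.

42


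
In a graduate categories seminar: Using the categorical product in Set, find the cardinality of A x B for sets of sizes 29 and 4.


In Set, the product A x B is the Cartesian product.
By the universal property, |A x B| = |A| * |B|.
|A x B| = 29 * 4 = 116

116


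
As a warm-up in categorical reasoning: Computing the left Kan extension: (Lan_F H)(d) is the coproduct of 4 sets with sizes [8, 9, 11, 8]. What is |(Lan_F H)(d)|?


Pointwise, the left Kan extension (Lan_F H)(d) is the colimit, indexed
by the comma category (F downarrow d), of H composed with the
projection (F downarrow d) -> C. Here that colimit is given
as a coproduct (disjoint union) of sets, so its cardinality is the
sum of the sizes of the summands.
Coproduct of sets with sizes: 8 + 9 + 11 + 8
= 36

36


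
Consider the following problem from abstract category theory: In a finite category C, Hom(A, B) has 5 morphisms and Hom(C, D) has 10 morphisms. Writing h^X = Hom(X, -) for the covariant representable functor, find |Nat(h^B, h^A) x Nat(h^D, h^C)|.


By the Yoneda lemma, Nat(h^B, h^A) is isomorphic to Hom(A, B),
so |Nat(h^B, h^A)| = |Hom(A, B)| and |Nat(h^D, h^C)| = |Hom(C, D)|.
|Hom(A, B)| = 5, |Hom(C, D)| = 10.
|Nat(h^B, h^A) x Nat(h^D, h^C)| = 5 * 10 = 50

50


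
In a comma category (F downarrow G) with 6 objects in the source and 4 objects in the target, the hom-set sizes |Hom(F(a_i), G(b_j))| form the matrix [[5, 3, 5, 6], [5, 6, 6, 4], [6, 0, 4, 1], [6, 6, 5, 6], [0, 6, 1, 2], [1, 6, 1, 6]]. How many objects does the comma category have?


Objects of (F downarrow G) are triples (a, b, h: F(a)->G(b)).
The count equals the sum of all entries in the hom-matrix.
sum(row 0) = 19
sum(row 1) = 21
sum(row 2) = 11
sum(row 3) = 23
sum(row 4) = 9
sum(row 5) = 14
Grand total = 97

97


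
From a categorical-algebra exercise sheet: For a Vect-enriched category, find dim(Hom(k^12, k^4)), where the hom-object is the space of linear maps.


In Vect-enriched categories, Hom(k^n, k^m) is the space of m x n matrices.
dim(Hom(k^12, k^4)) = 4 * 12 = 48

48


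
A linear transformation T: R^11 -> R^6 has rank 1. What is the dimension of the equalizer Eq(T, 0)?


The equalizer of f and the zero map is ker(f).
By the rank-nullity theorem: dim(ker(f)) = dim(domain) - rank(f).
dim(ker(f)) = 11 - 1 = 10

10


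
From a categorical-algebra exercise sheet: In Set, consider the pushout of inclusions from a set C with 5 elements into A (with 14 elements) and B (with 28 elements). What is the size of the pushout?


The pushout A +_C B identifies the images of C in A and B.
|A +_C B| = |A| + |B| - |C| (for injections).
= 14 + 28 - 5 = 37

37


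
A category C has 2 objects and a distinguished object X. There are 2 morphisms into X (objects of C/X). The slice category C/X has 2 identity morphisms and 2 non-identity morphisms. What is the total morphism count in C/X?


In the slice category C/X, objects are morphisms to X.
Identity morphisms: 2 (one per object of C/X).
Non-identity morphisms: 2.
Total = 2 + 2 = 4

4


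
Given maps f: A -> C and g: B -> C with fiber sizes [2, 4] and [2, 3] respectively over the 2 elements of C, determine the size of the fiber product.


The pullback A x_C B consists of pairs (a, b) with f(a) = g(b).
For each element c in C, the fiber product has |f^-1(c)| * |g^-1(c)| elements.
Summing over C: 2 * 2 + 4 * 3
= 4 + 12 = 16

16


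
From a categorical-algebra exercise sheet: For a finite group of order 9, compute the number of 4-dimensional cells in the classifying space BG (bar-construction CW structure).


In the bar-construction CW model of BG, the n-cells are indexed by
n-tuples [g_1|...|g_n] of non-identity elements of G (degenerate
simplices with some g_i = e do not contribute cells), so there are
(|G| - 1)^n n-cells.
For dim = 4 with |G| = 9:
cells = (9 - 1)^4 = 8^4 = 4096

4096


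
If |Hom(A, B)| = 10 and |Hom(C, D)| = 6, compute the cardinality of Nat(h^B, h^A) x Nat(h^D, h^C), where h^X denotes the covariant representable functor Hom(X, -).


By the Yoneda lemma, Nat(h^B, h^A) is isomorphic to Hom(A, B),
so |Nat(h^B, h^A)| = |Hom(A, B)| and |Nat(h^D, h^C)| = |Hom(C, D)|.
|Hom(A, B)| = 10, |Hom(C, D)| = 6.
|Nat(h^B, h^A) x Nat(h^D, h^C)| = 10 * 6 = 60

60


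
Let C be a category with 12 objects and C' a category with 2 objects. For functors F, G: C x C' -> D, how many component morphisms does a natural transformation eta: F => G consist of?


A natural transformation eta: F => G assigns one component morphism per
object of the domain category.
The domain is the product category C x C', so
|Ob(C x C')| = |Ob(C)| * |Ob(C')| = 12 * 2 = 24.
Therefore eta has 24 component morphisms.

24


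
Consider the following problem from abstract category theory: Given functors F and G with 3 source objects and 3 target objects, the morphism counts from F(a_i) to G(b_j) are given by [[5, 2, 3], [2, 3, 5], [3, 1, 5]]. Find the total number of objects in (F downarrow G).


Objects of (F downarrow G) are triples (a, b, h: F(a)->G(b)).
The count equals the sum of all entries in the hom-matrix.
sum(row 0) = 10
sum(row 1) = 10
sum(row 2) = 9
Grand total = 29

29


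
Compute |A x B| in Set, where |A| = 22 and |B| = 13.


In Set, the product A x B is the Cartesian product.
By the universal property, |A x B| = |A| * |B|.
|A x B| = 22 * 13 = 286

286


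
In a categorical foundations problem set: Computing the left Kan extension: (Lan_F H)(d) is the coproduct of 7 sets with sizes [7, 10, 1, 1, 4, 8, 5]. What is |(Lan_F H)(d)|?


Pointwise, the left Kan extension (Lan_F H)(d) is the colimit, indexed
by the comma category (F downarrow d), of H composed with the
projection (F downarrow d) -> C. Here that colimit is given
as a coproduct (disjoint union) of sets, so its cardinality is the
sum of the sizes of the summands.
Coproduct of sets with sizes: 7 + 10 + 1 + 1 + 4 + 8 + 5
= 36

36


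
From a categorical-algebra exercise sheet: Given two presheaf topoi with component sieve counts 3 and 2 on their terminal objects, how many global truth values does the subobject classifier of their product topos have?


In a product of presheaf topoi E_1 x E_2, the subobject classifier
is Omega = Omega_1 x Omega_2 (componentwise), so
|Omega(top)| = |Omega_1(top_1)| * |Omega_2(top_2)|.
= 3 * 2 = 6.

6


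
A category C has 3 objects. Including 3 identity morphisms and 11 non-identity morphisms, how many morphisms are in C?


Each object has an identity morphism, giving 3 identities.
Adding the 11 non-identity morphisms:
Total = 3 + 11 = 14

14


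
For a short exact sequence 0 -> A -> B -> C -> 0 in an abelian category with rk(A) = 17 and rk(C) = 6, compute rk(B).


For a short exact sequence 0 -> A -> B -> C -> 0,
rank is additive: rank(B) = rank(A) + rank(C).
rank(B) = 17 + 6 = 23

23


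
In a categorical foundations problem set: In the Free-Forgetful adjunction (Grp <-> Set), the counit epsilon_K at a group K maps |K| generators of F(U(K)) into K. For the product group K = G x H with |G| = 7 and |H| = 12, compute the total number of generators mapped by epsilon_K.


The counit epsilon_K: F(U(K)) -> K of the Free-Forgetful adjunction
maps |K| generators of F(U(K)) into K. For K = G x H (the product group),
|G x H| = |G| * |H|.
Total generators mapped = 7 * 12 = 84.

84


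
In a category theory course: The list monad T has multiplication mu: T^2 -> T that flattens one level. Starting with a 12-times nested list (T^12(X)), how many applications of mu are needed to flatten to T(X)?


Each application of mu: T^2 -> T removes one layer of nesting.
Starting at depth 12 (i.e., T^12(X)), we need to reach T(X).
Number of mu applications = 12 - 1 = 11

11


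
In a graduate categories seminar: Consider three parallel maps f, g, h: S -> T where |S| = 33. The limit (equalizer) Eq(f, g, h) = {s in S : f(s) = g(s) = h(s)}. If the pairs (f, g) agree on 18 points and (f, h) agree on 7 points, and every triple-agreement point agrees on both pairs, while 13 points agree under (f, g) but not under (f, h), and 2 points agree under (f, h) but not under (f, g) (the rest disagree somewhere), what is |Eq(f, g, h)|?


Eq(f, g, h) is the triple-agreement set: points in S where all three
maps take the same value. Using inclusion-exclusion on the pairwise data:
Pair (f, g) agrees on 18 points; pair (f, h) on 7 points.
Points agreeing under (f, g) but not (f, h) = 13; under (f, h) but not (f, g) = 2.
Triple-agreement = agreement-in-(f, g) minus points that agree under (f, g) but not (f, h):
|Eq(f, g, h)| = 18 - 13 = 5
(cross-check via (f, h): 7 - 2 = 5.)

5


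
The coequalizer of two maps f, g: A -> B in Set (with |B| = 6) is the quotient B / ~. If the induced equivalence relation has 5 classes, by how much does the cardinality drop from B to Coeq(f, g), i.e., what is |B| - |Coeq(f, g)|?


The coequalizer Coeq(f, g) = B / ~ has one element per equivalence class.
|B| = 6, |Coeq(f, g)| = 5.
|B| - |Coeq(f, g)| = 6 - 5 = 1.

1


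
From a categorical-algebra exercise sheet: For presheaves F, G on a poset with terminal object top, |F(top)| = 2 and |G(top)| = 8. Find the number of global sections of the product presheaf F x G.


Global sections of a presheaf on a poset with terminal top satisfy
Gamma(H) ~ H(top). Presheaves admit pointwise products, so
(F x G)(top) = F(top) x G(top) (Cartesian product).
|Gamma(F x G)| = |F(top)| * |G(top)| = 2 * 8 = 16.

16


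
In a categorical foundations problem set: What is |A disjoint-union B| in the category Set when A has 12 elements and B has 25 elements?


In Set, the coproduct A + B is the disjoint union.
|A + B| = |A| + |B| = 12 + 25 = 37

37


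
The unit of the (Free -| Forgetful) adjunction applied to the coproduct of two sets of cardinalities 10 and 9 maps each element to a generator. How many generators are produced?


The unit eta_X: X -> U(F(X)) of the Free-Forgetful adjunction
maps each element of X to a generator of F(X). For X = S + T (disjoint
union in Set), |S + T| = |S| + |T|.
Total mappings = 10 + 9 = 19.

19


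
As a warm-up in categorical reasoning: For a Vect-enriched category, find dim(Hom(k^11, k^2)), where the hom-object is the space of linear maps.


In Vect-enriched categories, Hom(k^n, k^m) is the space of m x n matrices.
dim(Hom(k^11, k^2)) = 2 * 11 = 22

22
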